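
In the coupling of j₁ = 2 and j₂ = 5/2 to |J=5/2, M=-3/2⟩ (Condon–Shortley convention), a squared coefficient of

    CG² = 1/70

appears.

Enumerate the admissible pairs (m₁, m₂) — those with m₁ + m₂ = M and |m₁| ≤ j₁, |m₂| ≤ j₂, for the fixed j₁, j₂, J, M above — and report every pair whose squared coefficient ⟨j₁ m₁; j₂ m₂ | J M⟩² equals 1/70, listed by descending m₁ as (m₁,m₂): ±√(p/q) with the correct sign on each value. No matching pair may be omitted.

(0,-3/2): −√(1/70)

Admissible pairs with m₁+m₂ = M = -3/2: (-2,1/2), (-1,-1/2), (0,-3/2), (1,-5/2)
  (m₁,m₂)=(1,-5/2): CG² = 3/7, CG = +√(3/7)
  (m₁,m₂)=(0,-3/2): CG² = 1/70, CG = −√(1/70)   ← matches the target
  (m₁,m₂)=(-1,-1/2): CG² = 6/35, CG = −√(6/35)
  (m₁,m₂)=(-2,1/2): CG² = 27/70, CG = +√(27/70)
Pairs with CG² = 1/70: (0,-3/2): −√(1/70)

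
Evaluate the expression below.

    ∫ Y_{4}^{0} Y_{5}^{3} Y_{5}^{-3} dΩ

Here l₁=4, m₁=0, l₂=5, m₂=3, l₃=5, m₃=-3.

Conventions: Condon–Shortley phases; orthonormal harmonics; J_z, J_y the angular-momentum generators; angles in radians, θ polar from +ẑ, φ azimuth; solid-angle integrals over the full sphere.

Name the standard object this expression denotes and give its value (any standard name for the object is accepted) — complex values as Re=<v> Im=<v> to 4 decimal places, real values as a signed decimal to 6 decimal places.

Gaunt coefficient, +0.130198

This is a Gaunt coefficient — the integral of a triple product of spherical harmonics over the sphere.
m-sum 0 ✓  L=14 even ✓  1≤5≤9 ✓
Π(2lᵢ+1) = 9×11×11 = 1089
triangle coeff Δ(4,5,5) = 1/3153150
Σ_t [0,4]: t=0:+1/69120 t=1:−1/1728 t=2:+1/576 t=3:−1/1728 t=4:+1/69120 = 7/11520
(3j)²=2/143 [(4 5 5; 0 0 0)], sign=-1
Σ_t [2,4]: t=2:+1/11520 t=3:−1/4320 t=4:+1/27648 = -1/9216
(3j)²=2/143 [(4 5 5; 0 3 -3)], sign=-1
⇒ 4πI² = 36/169
I = (+1)√(36/169/(4π)) = 0.13019760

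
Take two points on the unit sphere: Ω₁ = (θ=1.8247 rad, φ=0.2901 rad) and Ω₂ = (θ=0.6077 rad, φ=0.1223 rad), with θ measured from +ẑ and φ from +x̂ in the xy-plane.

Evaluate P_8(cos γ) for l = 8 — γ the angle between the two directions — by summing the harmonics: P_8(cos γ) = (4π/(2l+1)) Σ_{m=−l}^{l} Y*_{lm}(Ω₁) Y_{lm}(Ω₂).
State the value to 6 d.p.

-0.276285

Addition theorem: P_8(cos γ) = (4π/17) Σ_m Y*_{lm}(Ω₁) Y_{lm}(Ω₂), m = −8…8:
  m=-8: (-0.270713, 0.290589) × (0.003251, -0.004831) = (0.000524, 0.002253)  (running Σ = (0.000524, 0.002253))
  m=-7: (0.182981, -0.369413) × (0.021948, -0.025294) = (-0.005328, -0.012736)  (running Σ = (-0.004804, -0.010484))
  m=-6: (0.002804, -0.016353) × (0.088242, -0.079576) = (-0.001054, -0.001666)  (running Σ = (-0.005858, -0.012150))
  m=-5: (0.042769, 0.353810) × (0.235845, -0.165364) = (0.068594, 0.076372)  (running Σ = (0.062736, 0.064222))
  m=-4: (-0.045220, -0.103929) × (0.412696, -0.219703) = (-0.041496, -0.032956)  (running Σ = (0.021240, 0.031266))
  m=-3: (-0.194281, -0.230427) × (0.397759, -0.152859) = (-0.112500, -0.061957)  (running Σ = (-0.091260, -0.030691))
  m=-2: (0.138693, 0.090907) × (0.006519, -0.001627) = (0.001052, 0.000367)  (running Σ = (-0.090208, -0.030324))
  m=-1: (0.260718, 0.077830) × (-0.406091, 0.049914) = (-0.109760, -0.018593)  (running Σ = (-0.199968, -0.048917))
  m=0: (-0.180154, -0.000000) × (-0.145283, 0.000000) = (0.026173, 0.000000)  (running Σ = (-0.173795, -0.048917))
  m=1: (-0.260718, 0.077830) × (0.406091, 0.049914) = (-0.109760, 0.018593)  (running Σ = (-0.283555, -0.030324))
  m=2: (0.138693, -0.090907) × (0.006519, 0.001627) = (0.001052, -0.000367)  (running Σ = (-0.282503, -0.030691))
  m=3: (0.194281, -0.230427) × (-0.397759, -0.152859) = (-0.112500, 0.061957)  (running Σ = (-0.395003, 0.031266))
  m=4: (-0.045220, 0.103929) × (0.412696, 0.219703) = (-0.041496, 0.032956)  (running Σ = (-0.436499, 0.064222))
  m=5: (-0.042769, 0.353810) × (-0.235845, -0.165364) = (0.068594, -0.076372)  (running Σ = (-0.367905, -0.012150))
  m=6: (0.002804, 0.016353) × (0.088242, 0.079576) = (-0.001054, 0.001666)  (running Σ = (-0.368959, -0.010484))
  m=7: (-0.182981, -0.369413) × (-0.021948, -0.025294) = (-0.005328, 0.012736)  (running Σ = (-0.374286, 0.002253))
  m=8: (-0.270713, -0.290589) × (0.003251, 0.004831) = (0.000524, -0.002253)  (running Σ = (-0.373763, -0.000000))
Total Σ_m = (-0.373763, -0.000000). Multiply by 0.739198: (-0.276285, -0.000000). P_8(cos γ) = -0.276285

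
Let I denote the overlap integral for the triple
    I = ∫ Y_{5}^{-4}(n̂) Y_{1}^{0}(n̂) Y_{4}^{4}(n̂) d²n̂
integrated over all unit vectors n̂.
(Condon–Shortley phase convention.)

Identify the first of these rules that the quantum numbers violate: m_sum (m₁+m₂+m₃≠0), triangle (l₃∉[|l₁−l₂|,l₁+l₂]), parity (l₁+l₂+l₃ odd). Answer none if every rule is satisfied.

none

azimuthal sum: -4 + 0 + 4 = 0  ✓
4 ≤ 4 ≤ 6 (triangle on l)  ✓
L = 5 + 1 + 4 = 10 (even)  ✓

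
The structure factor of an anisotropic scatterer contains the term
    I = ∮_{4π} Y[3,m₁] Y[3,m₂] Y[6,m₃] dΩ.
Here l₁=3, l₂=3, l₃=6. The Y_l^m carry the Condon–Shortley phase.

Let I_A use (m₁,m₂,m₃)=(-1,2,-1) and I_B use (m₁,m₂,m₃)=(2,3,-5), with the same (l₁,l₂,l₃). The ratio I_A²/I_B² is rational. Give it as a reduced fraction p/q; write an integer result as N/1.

5/22

Shared (l₁,l₂,l₃)=(3,3,6): N and (l;000)² cancel in I_A²/I_B².
A: Δ = 0!·6!·6!/13! = 1/12012; Racah Σ t=0..0: t=0:+1/5760 = 1/5760; ⇒ 3j(3 3 6; -1 2 -1)² = 5/572, sgn -1
B: Δ = 0!·6!·6!/13! = 1/12012; Racah Σ t=0..0: t=0:+1/86400 = 1/86400; ⇒ 3j(3 3 6; 2 3 -5)² = 1/26, sgn -1
I_A²/I_B² = (5/572)/(1/26) = 5/22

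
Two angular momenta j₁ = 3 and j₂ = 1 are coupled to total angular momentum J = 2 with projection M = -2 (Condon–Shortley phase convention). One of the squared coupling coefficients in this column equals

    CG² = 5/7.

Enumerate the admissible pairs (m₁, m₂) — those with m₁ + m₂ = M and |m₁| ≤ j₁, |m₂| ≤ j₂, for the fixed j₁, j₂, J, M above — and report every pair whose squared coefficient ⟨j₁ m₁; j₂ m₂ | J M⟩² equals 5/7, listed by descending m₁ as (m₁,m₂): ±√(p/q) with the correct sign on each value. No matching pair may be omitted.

(-3,1): +√(5/7)

Admissible pairs with m₁+m₂ = M = -2: (-3,1), (-2,0), (-1,-1)
  (m₁,m₂)=(-1,-1): CG² = 1/21, CG = +√(1/21)
  (m₁,m₂)=(-2,0): CG² = 5/21, CG = −√(5/21)
  (m₁,m₂)=(-3,1): CG² = 5/7, CG = +√(5/7)   ← matches the target
Pairs with CG² = 5/7: (-3,1): +√(5/7)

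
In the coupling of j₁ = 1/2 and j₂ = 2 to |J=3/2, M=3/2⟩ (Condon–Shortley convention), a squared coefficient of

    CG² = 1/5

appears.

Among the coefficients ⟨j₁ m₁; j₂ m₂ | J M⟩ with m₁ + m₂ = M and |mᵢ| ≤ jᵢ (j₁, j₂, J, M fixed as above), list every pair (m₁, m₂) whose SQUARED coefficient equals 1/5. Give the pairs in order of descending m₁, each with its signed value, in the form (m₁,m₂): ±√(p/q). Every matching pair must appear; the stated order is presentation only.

(1/2,1): +√(1/5)

Admissible pairs with m₁+m₂ = M = 3/2: (-1/2,2), (1/2,1)
  (m₁,m₂)=(1/2,1): CG² = 1/5, CG = +√(1/5)   ← matches the target
  (m₁,m₂)=(-1/2,2): CG² = 4/5, CG = −√(4/5)
Pairs with CG² = 1/5: (1/2,1): +√(1/5)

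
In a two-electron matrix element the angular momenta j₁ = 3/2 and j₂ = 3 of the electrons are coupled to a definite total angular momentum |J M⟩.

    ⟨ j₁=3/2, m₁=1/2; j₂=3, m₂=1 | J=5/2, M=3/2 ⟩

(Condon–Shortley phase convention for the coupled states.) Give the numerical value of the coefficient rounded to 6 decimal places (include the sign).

-0.591608

√[6·2!1!4!/8! · 2!1!4!2!4!1!] = √(576/35)
  +(−1)^0/∏(0,2,1,4,0,0)! = 1/48  (running 1/48)
  +(−1)^1/∏(1,1,0,3,1,1)! = -1/6  (running -7/48)
⟨..|..⟩ = √(576/35)·(-7/48) = -0.591608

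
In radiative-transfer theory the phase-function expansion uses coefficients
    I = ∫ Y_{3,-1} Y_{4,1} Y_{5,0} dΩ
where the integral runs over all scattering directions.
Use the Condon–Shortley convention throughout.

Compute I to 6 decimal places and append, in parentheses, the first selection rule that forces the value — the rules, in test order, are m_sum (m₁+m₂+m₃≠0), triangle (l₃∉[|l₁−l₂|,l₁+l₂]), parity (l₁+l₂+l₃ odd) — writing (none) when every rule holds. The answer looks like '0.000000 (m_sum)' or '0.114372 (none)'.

-0.009577 (none)

Rules hold: Σm=0, L=12 even, 1≤5≤7.
N = 7·9·11 = 693
Δ = 2!·4!·6!/13! = 1/180180
Racah Σ t=0..2: t=0:+1/576 t=1:−1/144 t=2:+1/576 = -1/288
⇒ 3j(3 4 5; 0 0 0)² = 20/1001, sgn +1
Racah Σ t=0..2: t=0:+1/5760 t=1:−1/288 t=2:+1/288 = 1/5760
⇒ 3j(3 4 5; -1 1 0)² = 1/12012, sgn -1
4πI² = N·(3j₀)²·(3jₘ)² = 15/13013
I = -1·√(0.00115269/4π) = -0.00957750
No selection rule forces the value: the integral is nonzero (none).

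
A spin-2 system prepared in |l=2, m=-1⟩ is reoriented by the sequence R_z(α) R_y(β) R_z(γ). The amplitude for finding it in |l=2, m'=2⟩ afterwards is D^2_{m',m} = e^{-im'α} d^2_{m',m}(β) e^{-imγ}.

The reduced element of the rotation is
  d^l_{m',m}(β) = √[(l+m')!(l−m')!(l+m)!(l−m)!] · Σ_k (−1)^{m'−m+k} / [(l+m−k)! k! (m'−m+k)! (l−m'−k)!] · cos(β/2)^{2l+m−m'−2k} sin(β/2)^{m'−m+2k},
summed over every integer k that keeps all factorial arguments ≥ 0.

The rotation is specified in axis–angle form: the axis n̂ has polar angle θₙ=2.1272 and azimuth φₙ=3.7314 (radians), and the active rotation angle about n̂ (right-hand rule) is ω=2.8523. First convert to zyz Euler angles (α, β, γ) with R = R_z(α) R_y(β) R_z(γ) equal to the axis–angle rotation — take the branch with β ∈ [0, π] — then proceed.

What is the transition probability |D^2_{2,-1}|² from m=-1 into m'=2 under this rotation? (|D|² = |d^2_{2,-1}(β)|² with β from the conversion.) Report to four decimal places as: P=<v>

Axis–angle → zyz. n̂ = (sinθₙcosφₙ, sinθₙsinφₙ, cosθₙ) = (-0.705693, -0.472304, -0.528136), ω = 2.8523.
R = I cosω + sinω [n̂]ₓ + (1−cosω) n̂n̂ᵀ gives
  R = [+0.016864, +0.803416, +0.595180; +0.502089, -0.521574, +0.689832; +0.864652, +0.287200, -0.412182]
β = atan2(√(R₁₃²+R₂₃²), R₃₃) = 1.995644; α = atan2(R₂₃, R₁₃) mod 2π = 0.858924; γ = atan2(R₃₂, −R₃₁) mod 2π = 2.820902
First d^2_{2,-1}(β=1.9956), then the phase factors e^{-i(2)α} and e^{-i(-1)γ}:
c=cos(1.995644/2)=0.542134, s=sin(1.995644/2)=0.840292; N=√[24·1·1·6]=12.000000
k∈{0} keeps every argument non-negative
  k=0: (−1)^3·12.0000/(6)·0.5421^1·0.8403^3 = -0.643321
d^2_{2,-1}(1.9956) = -0.643321
|D^2_{2,-1}|² = |d^2_{2,-1}(β)|² = (-0.643321)² = 0.413861 (the z-rotation phases have unit modulus)

P=0.4139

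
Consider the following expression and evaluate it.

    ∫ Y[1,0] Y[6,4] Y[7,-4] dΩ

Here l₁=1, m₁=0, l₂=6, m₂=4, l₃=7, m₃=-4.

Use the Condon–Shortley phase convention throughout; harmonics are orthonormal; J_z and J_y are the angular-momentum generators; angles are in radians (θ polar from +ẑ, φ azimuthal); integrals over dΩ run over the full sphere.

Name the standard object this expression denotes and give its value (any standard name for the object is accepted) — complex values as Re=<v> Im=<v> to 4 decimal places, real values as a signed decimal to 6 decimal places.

This is a Gaunt coefficient — the integral of a triple product of spherical harmonics over the sphere.
Checks pass: Σm=0; 14 even; l₃=7∈[5,7].
(2·1+1)(2·6+1)(2·7+1) = 585
Δ: 0! 2! 12! / 15! → 1/1365
sum: t=0:+1/518400 = 1/518400
3j²(1 6 7; 0 0 0) = Δ·Π!·Σ² = 7/195  (sign -1)
sum: t=0:+1/7257600 = 1/7257600
3j²(1 6 7; 0 4 -4) = Δ·Π!·Σ² = 11/455  (sign -1)
combine: 4πI² = 585·7/195·11/455 = 33/65
take √, sign +1: I = 0.20099968

Gaunt coefficient, +0.201000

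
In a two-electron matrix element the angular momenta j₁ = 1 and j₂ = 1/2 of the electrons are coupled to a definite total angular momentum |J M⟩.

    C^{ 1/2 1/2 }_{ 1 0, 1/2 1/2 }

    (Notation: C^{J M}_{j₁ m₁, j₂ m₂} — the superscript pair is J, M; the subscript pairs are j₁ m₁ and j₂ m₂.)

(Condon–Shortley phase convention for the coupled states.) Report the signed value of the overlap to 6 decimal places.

j₁+j₂−J=1  J+j₁−j₂=1  J−j₁+j₂=0  j₁+j₂+J+1=3
(j₁±m₁, j₂±m₂, J±M) = (1,1,1,0,1,0)
P² = 1/3
sum k=1..1:
  [1] −1/1 = -1
S = -1
C² = P²·S² = 1/3 ; C = -0.577350

-0.577350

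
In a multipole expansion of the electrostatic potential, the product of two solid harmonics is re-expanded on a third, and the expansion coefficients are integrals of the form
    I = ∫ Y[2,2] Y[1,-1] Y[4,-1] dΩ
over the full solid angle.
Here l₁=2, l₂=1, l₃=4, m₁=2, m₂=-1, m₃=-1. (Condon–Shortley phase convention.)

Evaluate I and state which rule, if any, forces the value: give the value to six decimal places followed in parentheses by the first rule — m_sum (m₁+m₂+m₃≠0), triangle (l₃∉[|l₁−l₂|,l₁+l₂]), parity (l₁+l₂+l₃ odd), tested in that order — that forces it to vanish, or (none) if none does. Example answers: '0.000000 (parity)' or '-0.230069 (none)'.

triangle: need 1≤l₃≤3, have 4; I=0

0.000000 (triangle)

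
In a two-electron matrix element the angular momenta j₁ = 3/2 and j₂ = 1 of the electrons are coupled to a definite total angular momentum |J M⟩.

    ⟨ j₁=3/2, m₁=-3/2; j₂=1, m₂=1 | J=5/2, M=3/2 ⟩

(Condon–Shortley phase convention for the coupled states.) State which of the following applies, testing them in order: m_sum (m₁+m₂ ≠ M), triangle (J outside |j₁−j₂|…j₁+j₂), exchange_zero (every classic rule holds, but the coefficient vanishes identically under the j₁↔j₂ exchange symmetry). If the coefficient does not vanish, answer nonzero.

m-sum: m₁+m₂ = -3/2+1 = -1/2, M = 3/2  ✗ ⇒ coefficient is 0

m_sum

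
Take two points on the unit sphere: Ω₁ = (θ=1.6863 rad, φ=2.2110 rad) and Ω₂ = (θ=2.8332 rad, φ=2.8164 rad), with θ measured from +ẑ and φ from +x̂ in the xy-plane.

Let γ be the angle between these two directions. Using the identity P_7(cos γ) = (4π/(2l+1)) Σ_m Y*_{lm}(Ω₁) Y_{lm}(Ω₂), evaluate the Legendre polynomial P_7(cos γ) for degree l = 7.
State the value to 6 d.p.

Summing Y*_{l m}(θ₁,φ₁)·Y_{l m}(θ₂,φ₂) over m ∈ [−7, 7]; prefactor 4π/(2·7+1) = 0.837758:
  [-7]  conj(Y_{7,-7})(Ω₁) = -0.46451 + 0.10923j ; Y_{7,-7}(Ω₂) = 0.00008 - 0.00009j ; Δ = -0.00003 + 0.00005j
  [-6]  conj(Y_{7,-6})(Ω₁) = -0.15848 - 0.13339j ; Y_{7,-6}(Ω₂) = 0.00052 - 0.00129j ; Δ = -0.00025 + 0.00014j
  [-5]  conj(Y_{7,-5})(Ω₁) = -0.01744 + 0.29308j ; Y_{7,-5}(Ω₂) = 0.00056 - 0.01020j ; Δ = 0.00298 + 0.00034j
  [-4]  conj(Y_{7,-4})(Ω₁) = -0.19464 + 0.12774j ; Y_{7,-4}(Ω₂) = -0.01394 - 0.05035j ; Δ = 0.00914 + 0.00802j
  [-3]  conj(Y_{7,-3})(Ω₁) = 0.21888 + 0.07985j ; Y_{7,-3}(Ω₂) = -0.10572 - 0.15612j ; Δ = -0.01067 - 0.04261j
  [-2]  conj(Y_{7,-2})(Ω₁) = 0.06910 + 0.23123j ; Y_{7,-2}(Ω₂) = -0.36070 - 0.27442j ; Δ = 0.03853 - 0.10237j
  [-1]  conj(Y_{7,-1})(Ω₁) = 0.12482 - 0.16757j ; Y_{7,-1}(Ω₂) = -0.56193 - 0.18946j ; Δ = -0.10189 + 0.07052j
  [+0]  conj(Y_{7,0})(Ω₁) = 0.24346 + 0.00000j ; Y_{7,0}(Ω₂) = -0.05247 + 0.00000j ; Δ = -0.01277 + 0.00000j
  [+1]  conj(Y_{7,1})(Ω₁) = -0.12482 - 0.16757j ; Y_{7,1}(Ω₂) = 0.56193 - 0.18946j ; Δ = -0.10189 - 0.07052j
  [+2]  conj(Y_{7,2})(Ω₁) = 0.06910 - 0.23123j ; Y_{7,2}(Ω₂) = -0.36070 + 0.27442j ; Δ = 0.03853 + 0.10237j
  [+3]  conj(Y_{7,3})(Ω₁) = -0.21888 + 0.07985j ; Y_{7,3}(Ω₂) = 0.10572 - 0.15612j ; Δ = -0.01067 + 0.04261j
  [+4]  conj(Y_{7,4})(Ω₁) = -0.19464 - 0.12774j ; Y_{7,4}(Ω₂) = -0.01394 + 0.05035j ; Δ = 0.00914 - 0.00802j
  [+5]  conj(Y_{7,5})(Ω₁) = 0.01744 + 0.29308j ; Y_{7,5}(Ω₂) = -0.00056 - 0.01020j ; Δ = 0.00298 - 0.00034j
  [+6]  conj(Y_{7,6})(Ω₁) = -0.15848 + 0.13339j ; Y_{7,6}(Ω₂) = 0.00052 + 0.00129j ; Δ = -0.00025 - 0.00014j
  [+7]  conj(Y_{7,7})(Ω₁) = 0.46451 + 0.10923j ; Y_{7,7}(Ω₂) = -0.00008 - 0.00009j ; Δ = -0.00003 - 0.00005j
Σ over m = -0.13715 + 0.00000j; ×(4π/15) → -0.11490 + 0.00000j. Real part: -0.114900

-0.114900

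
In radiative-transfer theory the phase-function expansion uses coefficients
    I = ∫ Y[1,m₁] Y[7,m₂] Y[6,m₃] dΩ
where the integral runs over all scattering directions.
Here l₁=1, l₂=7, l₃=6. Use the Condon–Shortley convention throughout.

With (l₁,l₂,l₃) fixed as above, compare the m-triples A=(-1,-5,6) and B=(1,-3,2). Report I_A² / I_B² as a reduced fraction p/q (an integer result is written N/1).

l's match ⇒ only the (l;m) 3-j factors differ between A and B.
A: triangle coeff Δ(1,7,6) = 1/1365; Σ_t [2,2]: t=2:+1/958003200 = 1/958003200; (3j)²=1/1365 [(1 7 6; -1 -5 6)], sign=+1
B: triangle coeff Δ(1,7,6) = 1/1365; Σ_t [0,0]: t=0:+1/1935360 = 1/1935360; (3j)²=3/91 [(1 7 6; 1 -3 2)], sign=+1
I_A²/I_B² = (1/1365)/(3/91) = 1/45

1/45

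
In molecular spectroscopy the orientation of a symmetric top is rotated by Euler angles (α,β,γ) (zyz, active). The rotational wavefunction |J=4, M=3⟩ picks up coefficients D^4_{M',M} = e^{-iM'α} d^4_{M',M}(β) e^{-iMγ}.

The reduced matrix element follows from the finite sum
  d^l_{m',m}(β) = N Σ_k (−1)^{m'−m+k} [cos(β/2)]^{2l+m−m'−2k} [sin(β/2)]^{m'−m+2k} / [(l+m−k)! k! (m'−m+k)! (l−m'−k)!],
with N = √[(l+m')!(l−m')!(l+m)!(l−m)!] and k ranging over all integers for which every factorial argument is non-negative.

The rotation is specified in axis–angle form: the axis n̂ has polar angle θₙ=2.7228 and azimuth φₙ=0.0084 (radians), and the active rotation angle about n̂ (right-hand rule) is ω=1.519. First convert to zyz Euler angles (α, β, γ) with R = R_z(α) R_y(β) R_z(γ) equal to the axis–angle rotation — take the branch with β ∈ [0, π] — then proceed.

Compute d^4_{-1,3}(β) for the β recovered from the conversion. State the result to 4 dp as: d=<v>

d=0.0655

Axis–angle → zyz. n̂ = (sinθₙcosφₙ, sinθₙsinφₙ, cosθₙ) = (+0.406643, +0.003416, -0.913581), ω = 1.5190.
R = I cosω + sinω [n̂]ₓ + (1−cosω) n̂n̂ᵀ gives
  R = [+0.208571, +0.913672, -0.348856; -0.911038, +0.051784, -0.409057; -0.355679, +0.403139, +0.843191]
β = atan2(√(R₁₃²+R₂₃²), R₃₃) = 0.567605; α = atan2(R₂₃, R₁₃) mod 2π = 4.006254; γ = atan2(R₃₂, −R₃₁) mod 2π = 0.847861
d^4_{-1,3}(β=0.5676) via the finite sum:
With c≡cos(β/2)=0.959998 and s≡sin(β/2)=0.280008, N=[6·120·5040·1]^{1/2}=1904.940944
The bounds max(0,m−m')=4 and min(l+m,l−m')=5 give 2 terms
  k=4: (−1)^0·1904.9409/(144)·0.9600^4·0.2800^4 = +0.069069
  k=5: (−1)^1·1904.9409/(240)·0.9600^2·0.2800^6 = -0.003526
d^4_{-1,3}(0.5676) = +0.069069 -0.003526 = +0.065543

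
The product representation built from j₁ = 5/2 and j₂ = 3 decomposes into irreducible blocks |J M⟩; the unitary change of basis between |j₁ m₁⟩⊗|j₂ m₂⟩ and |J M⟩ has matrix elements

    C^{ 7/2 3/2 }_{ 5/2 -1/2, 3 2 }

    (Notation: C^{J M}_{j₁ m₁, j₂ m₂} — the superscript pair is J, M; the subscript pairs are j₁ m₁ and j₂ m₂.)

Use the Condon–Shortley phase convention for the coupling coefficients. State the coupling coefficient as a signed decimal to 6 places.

j₁+j₂−J=2  J+j₁−j₂=3  J−j₁+j₂=4  j₁+j₂+J+1=10
(j₁±m₁, j₂±m₂, J±M) = (2,3,5,1,5,2)
P² = 1536/7
sum k=1..2:
  [1] −1/48 = -1/48
  [2] +1/24 = 1/24
S = 1/48
C² = P²·S² = 2/21 ; C = +0.308607

+0.308607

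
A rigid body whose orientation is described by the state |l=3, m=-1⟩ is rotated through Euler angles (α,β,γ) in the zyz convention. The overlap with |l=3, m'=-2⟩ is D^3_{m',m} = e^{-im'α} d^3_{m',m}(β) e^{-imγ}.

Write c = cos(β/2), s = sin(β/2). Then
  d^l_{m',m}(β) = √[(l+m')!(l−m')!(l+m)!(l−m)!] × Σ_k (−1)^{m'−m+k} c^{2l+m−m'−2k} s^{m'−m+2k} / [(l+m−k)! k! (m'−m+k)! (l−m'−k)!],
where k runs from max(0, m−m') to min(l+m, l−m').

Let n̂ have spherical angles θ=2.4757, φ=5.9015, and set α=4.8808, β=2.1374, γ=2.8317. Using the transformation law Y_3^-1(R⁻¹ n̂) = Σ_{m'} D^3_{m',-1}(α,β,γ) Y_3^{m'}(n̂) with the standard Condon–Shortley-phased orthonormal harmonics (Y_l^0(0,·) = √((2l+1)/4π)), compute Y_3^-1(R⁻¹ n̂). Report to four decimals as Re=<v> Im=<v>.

Need the full column D^3_{m',-1} for m'=−3..3 at α=4.8808, β=2.1374, γ=2.8317.
cos(β/2)=0.481264, sin(β/2)=0.876576
d^3_{-3,-1}: single k=2 term ⇒ +0.159646;  D = +0.030987-0.156610i
d^3_{-2,-1}: k∈[1..2] ⇒ +0.071566 -0.474842 = -0.403276;  D = -0.403129-0.010859i
d^3_{-1,-1}: k∈[0..2] ⇒ +0.012425 -0.329764 +0.820495 = +0.503156;  D = +0.070950+0.498129i
d^3_{0,-1}: k∈[0..2] ⇒ -0.078397 +0.780244 -0.862822 = -0.160974;  D = +0.153306-0.049090i
d^3_{1,-1}: k∈[0..2] ⇒ +0.247323 -1.093993 +0.453666 = -0.393004;  D = +0.180890+0.348900i
d^3_{2,-1}: k∈[0..1] ⇒ -0.474842 +0.787645 = +0.312803;  D = +0.249638-0.188485i
d^3_{3,-1}: single k=0 term ⇒ +0.529627;  D = +0.385469+0.363206i
Y_3^{m'}(θ=2.4757,φ=5.9015) and Σ D·Y over m':
  (+0.0310-0.1566i)·(+0.0406+0.0896i)  (-0.4031-0.0109i)·(-0.2216-0.2120i)  (+0.0710+0.4981i)·(+0.3876+0.1556i)  (+0.1533-0.0491i)·(-0.0270+0.0000i)  (+0.1809+0.3489i)·(-0.3876+0.1556i)  (+0.2496-0.1885i)·(-0.2216+0.2120i)  (+0.3855+0.3632i)·(-0.0406+0.0896i)
Y_3^-1(R⁻¹ n̂) = -0.139741+0.297114i

Re=-0.1397 Im=0.2971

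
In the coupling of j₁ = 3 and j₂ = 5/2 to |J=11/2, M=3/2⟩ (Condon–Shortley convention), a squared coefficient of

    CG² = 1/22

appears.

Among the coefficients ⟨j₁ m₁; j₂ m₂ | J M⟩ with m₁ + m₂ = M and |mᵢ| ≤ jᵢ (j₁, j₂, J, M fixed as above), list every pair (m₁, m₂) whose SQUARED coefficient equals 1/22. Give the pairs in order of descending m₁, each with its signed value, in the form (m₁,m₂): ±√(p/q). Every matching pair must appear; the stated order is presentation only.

(-1,5/2): +√(1/22)

Admissible pairs with m₁+m₂ = M = 3/2: (-1,5/2), (0,3/2), (1,1/2), (2,-1/2), (3,-3/2)
  (m₁,m₂)=(3,-3/2): CG² = 1/66, CG = +√(1/66)
  (m₁,m₂)=(2,-1/2): CG² = 2/11, CG = +√(2/11)
  (m₁,m₂)=(1,1/2): CG² = 5/11, CG = +√(5/11)
  (m₁,m₂)=(0,3/2): CG² = 10/33, CG = +√(10/33)
  (m₁,m₂)=(-1,5/2): CG² = 1/22, CG = +√(1/22)   ← matches the target
Pairs with CG² = 1/22: (-1,5/2): +√(1/22)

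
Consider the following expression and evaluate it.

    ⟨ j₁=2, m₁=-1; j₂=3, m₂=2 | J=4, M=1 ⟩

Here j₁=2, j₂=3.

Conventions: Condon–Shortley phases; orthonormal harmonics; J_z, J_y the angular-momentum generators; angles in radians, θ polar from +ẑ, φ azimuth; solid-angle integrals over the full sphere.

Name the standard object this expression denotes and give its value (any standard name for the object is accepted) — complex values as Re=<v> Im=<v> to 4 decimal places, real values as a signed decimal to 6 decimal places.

This is a Clebsch–Gordan (vector-coupling) coefficient.
j₁+j₂−J=1  J+j₁−j₂=3  J−j₁+j₂=5  j₁+j₂+J+1=10
(j₁±m₁, j₂±m₂, J±M) = (1,3,5,1,5,3)
P² = 6480/7
sum k=0..1:
  [0] +1/720 = 1/720
  [1] −1/48 = -1/48
S = -7/360
C² = P²·S² = 7/20 ; C = -0.591608

Clebsch–Gordan coefficient, −√(7/20) ≈ -0.591608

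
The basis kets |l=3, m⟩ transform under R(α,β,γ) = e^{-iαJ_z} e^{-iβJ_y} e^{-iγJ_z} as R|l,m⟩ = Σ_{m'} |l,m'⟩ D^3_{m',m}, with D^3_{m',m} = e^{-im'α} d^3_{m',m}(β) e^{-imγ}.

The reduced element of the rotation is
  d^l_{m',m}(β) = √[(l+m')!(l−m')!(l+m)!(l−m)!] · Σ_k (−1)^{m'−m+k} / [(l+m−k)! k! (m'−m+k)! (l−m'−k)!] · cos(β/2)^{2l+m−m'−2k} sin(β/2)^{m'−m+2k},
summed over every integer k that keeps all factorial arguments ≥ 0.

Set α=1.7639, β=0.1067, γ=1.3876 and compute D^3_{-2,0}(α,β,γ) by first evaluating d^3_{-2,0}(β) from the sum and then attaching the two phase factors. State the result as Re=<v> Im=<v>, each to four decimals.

Split into d^3_{-2,0}(β=0.1067) × two z-phases.
Half-angle: c=0.998577, s=0.053325. N=√(1·120·6·6)=65.726707
k: max(0,(0)−(-2))=2 … min(3+(0),3−(-2))=3
  k=2: (−1)^0·65.7267/(12)·0.9986^4·0.0533^2 = +0.015486
  k=3: (−1)^1·65.7267/(12)·0.9986^2·0.0533^4 = -0.000044
d^3_{-2,0}(0.1067) = +0.015486 -0.000044 = +0.015442
Attach z-rotation phases: D = e^{-i(-2)(1.7639)}·(+0.015442)·e^{-i(0)(1.3876)} = -0.014305-0.005817i

Re=-0.0143 Im=-0.0058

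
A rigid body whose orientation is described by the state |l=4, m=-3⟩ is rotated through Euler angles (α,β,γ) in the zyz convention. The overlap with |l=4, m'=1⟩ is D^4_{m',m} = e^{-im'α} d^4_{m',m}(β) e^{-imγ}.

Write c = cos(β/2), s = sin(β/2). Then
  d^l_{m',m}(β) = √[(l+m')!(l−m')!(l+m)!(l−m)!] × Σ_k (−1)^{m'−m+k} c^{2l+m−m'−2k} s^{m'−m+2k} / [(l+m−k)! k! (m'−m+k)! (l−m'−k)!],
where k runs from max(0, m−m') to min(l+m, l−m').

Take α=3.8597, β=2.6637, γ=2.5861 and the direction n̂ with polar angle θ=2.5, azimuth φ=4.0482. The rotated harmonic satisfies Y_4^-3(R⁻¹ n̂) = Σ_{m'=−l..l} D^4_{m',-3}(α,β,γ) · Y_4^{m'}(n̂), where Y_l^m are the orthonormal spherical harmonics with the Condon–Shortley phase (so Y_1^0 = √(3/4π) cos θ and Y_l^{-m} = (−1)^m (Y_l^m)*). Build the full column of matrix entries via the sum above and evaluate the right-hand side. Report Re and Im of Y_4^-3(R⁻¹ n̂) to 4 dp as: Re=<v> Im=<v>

Re=0.0082 Im=0.0019

Need the full column D^4_{m',-3} for m'=−4..4 at α=3.8597, β=2.6637, γ=2.5861.
cos(β/2)=0.236679, sin(β/2)=0.971588
d^4_{-4,-3}: single k=1 term ⇒ +0.000114;  D = -0.000041-0.000107i
d^4_{-3,-3}: k∈[0..1] ⇒ +0.000010 -0.001162 = -0.001152;  D = -0.001017-0.000540i
d^4_{-2,-3}: k∈[0..1] ⇒ -0.000151 +0.007646 = +0.007495;  D = -0.007297+0.001711i
d^4_{-1,-3}: k∈[0..1] ⇒ +0.001317 -0.036990 = -0.035673;  D = -0.020798+0.028983i
d^4_{0,-3}: k∈[0..1] ⇒ -0.008060 +0.135817 = +0.127757;  D = +0.012205+0.127173i
d^4_{1,-3}: k∈[0..1] ⇒ +0.036990 -0.374009 = -0.337019;  D = +0.244977+0.231448i
d^4_{2,-3}: k∈[0..1] ⇒ -0.128847 +0.723766 = +0.594919;  D = +0.594469+0.023137i
d^4_{3,-3}: k∈[0..1] ⇒ +0.329845 -0.794066 = -0.464221;  D = +0.361197-0.291613i
d^4_{4,-3}: single k=0 term ⇒ -0.547116;  D = -0.094439+0.538904i
Y_4^{m'}(θ=2.5,φ=4.0482) and Σ D·Y over m':
  (-0.0000-0.0001i)·(-0.0502+0.0265i)  (-0.0010-0.0005i)·(-0.1961-0.0880i)  (-0.0073+0.0017i)·(-0.1005-0.4063i)  (-0.0208+0.0290i)·(+0.2087-0.2666i)  (+0.0122+0.1272i)·(-0.1943+0.0000i)  (+0.2450+0.2314i)·(-0.2087-0.2666i)  (+0.5945+0.0231i)·(-0.1005+0.4063i)  (+0.3612-0.2916i)·(+0.1961-0.0880i)  (-0.0944+0.5389i)·(-0.0502-0.0265i)
Y_4^-3(R⁻¹ n̂) = +0.008234+0.001892i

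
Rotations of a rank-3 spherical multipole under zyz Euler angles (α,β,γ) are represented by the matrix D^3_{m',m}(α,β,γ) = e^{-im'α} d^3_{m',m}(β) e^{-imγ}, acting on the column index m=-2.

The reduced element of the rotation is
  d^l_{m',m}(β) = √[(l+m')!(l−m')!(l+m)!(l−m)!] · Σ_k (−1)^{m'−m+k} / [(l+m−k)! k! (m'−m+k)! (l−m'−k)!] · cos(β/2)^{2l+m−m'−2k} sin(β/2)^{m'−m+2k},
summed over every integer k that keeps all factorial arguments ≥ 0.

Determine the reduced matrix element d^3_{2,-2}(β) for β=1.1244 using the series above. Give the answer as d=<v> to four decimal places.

d=0.2660

d^3_{2,-2}(β=1.1244) via the finite sum:
With c≡cos(β/2)=0.846084 and s≡sin(β/2)=0.533049, N=[120·1·1·120]^{1/2}=120.000000
k: max(0,(-2)−(2))=0 … min(3+(-2),3−(2))=1
  k=0: (−1)^4·120.0000/(24)·0.8461^2·0.5330^4 = +0.288979
  k=1: (−1)^5·120.0000/(120)·0.8461^0·0.5330^6 = -0.022940
d^3_{2,-2}(1.1244) = +0.288979 -0.022940 = +0.266038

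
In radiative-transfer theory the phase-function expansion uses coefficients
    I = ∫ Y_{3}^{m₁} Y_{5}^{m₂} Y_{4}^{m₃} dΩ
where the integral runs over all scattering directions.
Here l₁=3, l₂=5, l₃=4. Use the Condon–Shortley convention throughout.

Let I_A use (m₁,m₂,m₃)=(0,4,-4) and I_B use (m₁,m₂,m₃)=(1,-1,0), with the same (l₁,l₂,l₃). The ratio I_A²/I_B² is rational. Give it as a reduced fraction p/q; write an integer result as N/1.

Same 3,5,4: normalisation and zero-m 3j drop out of the ratio.
A: Δ: 4! 2! 6! / 13! → 1/180180; sum: t=3:−1/8640 = -1/8640; 3j²(3 5 4; 0 4 -4) = Δ·Π!·Σ² = 28/715  (sign -1)
B: Δ: 4! 2! 6! / 13! → 1/180180; sum: t=0:+1/2304 t=1:−1/216 t=2:+1/384 = -11/6912; 3j²(3 5 4; 1 -1 0) = Δ·Π!·Σ² = 11/1638  (sign -1)
I_A²/I_B² = (28/715)/(11/1638) = 3528/605

3528/605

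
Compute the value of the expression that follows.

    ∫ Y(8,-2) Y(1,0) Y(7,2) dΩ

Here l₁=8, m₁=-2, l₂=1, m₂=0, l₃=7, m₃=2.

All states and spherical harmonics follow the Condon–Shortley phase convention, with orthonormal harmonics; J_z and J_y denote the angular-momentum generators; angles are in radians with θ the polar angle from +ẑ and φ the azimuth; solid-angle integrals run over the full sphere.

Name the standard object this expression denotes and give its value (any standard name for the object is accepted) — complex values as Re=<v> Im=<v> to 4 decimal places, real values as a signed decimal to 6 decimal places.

Gaunt coefficient, +0.237007

This is a Gaunt coefficient — the integral of a triple product of spherical harmonics over the sphere.
m-sum 0 ✓  L=16 even ✓  7≤7≤9 ✓
Π(2lᵢ+1) = 17×3×15 = 765
triangle coeff Δ(8,1,7) = 1/2040
Σ_t [1,1]: t=1:−1/25401600 = -1/25401600
(3j)²=8/255 [(8 1 7; 0 0 0)], sign=+1
Σ_t [1,1]: t=1:−1/43545600 = -1/43545600
(3j)²=1/34 [(8 1 7; -2 0 2)], sign=+1
⇒ 4πI² = 12/17
I = (+1)√(12/17/(4π)) = 0.23700703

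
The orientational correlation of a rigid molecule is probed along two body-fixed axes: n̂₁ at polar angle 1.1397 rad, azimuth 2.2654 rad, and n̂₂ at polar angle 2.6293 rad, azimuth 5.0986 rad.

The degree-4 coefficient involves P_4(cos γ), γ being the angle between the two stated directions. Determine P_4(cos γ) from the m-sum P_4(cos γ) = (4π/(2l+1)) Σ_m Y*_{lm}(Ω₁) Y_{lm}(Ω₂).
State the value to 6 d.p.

Summing Y*_{l m}(θ₁,φ₁)·Y_{l m}(θ₂,φ₂) over m ∈ [−4, 4]; prefactor 4π/(2·4+1) = 1.396263:
  m=-4: (-0.281817+0.107100i) × (+0.000663-0.025539i) = +0.002548+0.007268i  (running Σ = +0.002548+0.007268i)
  m=-3: (+0.341717+0.192497i) × (+0.117732+0.051473i) = +0.030323+0.040252i  (running Σ = +0.032871+0.047521i)
  m=-2: (-0.011084-0.060368i) × (-0.248583+0.242214i) = +0.017377+0.012322i  (running Σ = +0.050248+0.059842i)
  m=-1: (+0.204364-0.245304i) × (-0.176493-0.434035i) = -0.142539-0.045407i  (running Σ = -0.092291+0.014436i)
  m=0: (-0.123901-0.000000i) × (+0.043336+0.000000i) = -0.005369-0.000000i  (running Σ = -0.097660+0.014436i)
  m=1: (-0.204364-0.245304i) × (+0.176493-0.434035i) = -0.142539+0.045407i  (running Σ = -0.240199+0.059842i)
  m=2: (-0.011084+0.060368i) × (-0.248583-0.242214i) = +0.017377-0.012322i  (running Σ = -0.222822+0.047521i)
  m=3: (-0.341717+0.192497i) × (-0.117732+0.051473i) = +0.030323-0.040252i  (running Σ = -0.192499+0.007268i)
  m=4: (-0.281817-0.107100i) × (+0.000663+0.025539i) = +0.002548-0.007268i  (running Σ = -0.189951+0.000000i)
Σ over m = -0.189951+0.000000i; ×(4π/9) → -0.265221+0.000000i. Real part: -0.265221

-0.265221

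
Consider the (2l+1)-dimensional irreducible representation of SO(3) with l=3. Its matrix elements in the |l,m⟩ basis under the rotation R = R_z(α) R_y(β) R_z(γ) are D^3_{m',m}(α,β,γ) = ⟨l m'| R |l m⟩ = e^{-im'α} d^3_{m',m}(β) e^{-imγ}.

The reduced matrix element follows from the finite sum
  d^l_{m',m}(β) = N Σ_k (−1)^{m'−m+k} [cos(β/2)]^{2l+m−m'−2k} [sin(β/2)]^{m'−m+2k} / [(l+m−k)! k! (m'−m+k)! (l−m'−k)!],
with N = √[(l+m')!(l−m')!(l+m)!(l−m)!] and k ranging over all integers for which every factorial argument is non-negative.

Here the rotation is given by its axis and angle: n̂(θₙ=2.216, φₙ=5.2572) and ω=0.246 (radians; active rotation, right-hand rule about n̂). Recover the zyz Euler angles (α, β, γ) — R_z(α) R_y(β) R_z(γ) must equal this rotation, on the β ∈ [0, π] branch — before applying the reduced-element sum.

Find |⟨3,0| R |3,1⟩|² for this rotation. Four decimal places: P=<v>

P=0.1036

Axis–angle → zyz. n̂ = (sinθₙcosφₙ, sinθₙsinφₙ, cosθₙ) = (+0.414075, -0.683306, -0.601361), ω = 0.2460.
R = I cosω + sinω [n̂]ₓ + (1−cosω) n̂n̂ᵀ gives
  R = [+0.975056, +0.137929, -0.173899; -0.154965, +0.983951, -0.088467; +0.158906, +0.113209, +0.980782]
β = atan2(√(R₁₃²+R₂₃²), R₃₃) = 0.196369; α = atan2(R₂₃, R₁₃) mod 2π = 3.612197; γ = atan2(R₃₂, −R₃₁) mod 2π = 2.522575
First d^3_{0,1}(β=0.1964), then the phase factors e^{-i(0)α} and e^{-i(1)γ}:
Half-angle: c=0.995184, s=0.098027. N=√(6·6·24·2)=41.569219
k∈{1,2,3} keeps every argument non-negative
  k=1: (−1)^0·41.5692/(12)·0.9952^5·0.0980^1 = +0.331475
  k=2: (−1)^1·41.5692/(4)·0.9952^3·0.0980^3 = -0.009648
  k=3: (−1)^2·41.5692/(12)·0.9952^1·0.0980^5 = +0.000031
d^3_{0,1}(0.1964) = +0.331475 -0.009648 +0.000031 = +0.321858
|D^3_{0,1}|² = |d^3_{0,1}(β)|² = (+0.321858)² = 0.103593 (the z-rotation phases have unit modulus)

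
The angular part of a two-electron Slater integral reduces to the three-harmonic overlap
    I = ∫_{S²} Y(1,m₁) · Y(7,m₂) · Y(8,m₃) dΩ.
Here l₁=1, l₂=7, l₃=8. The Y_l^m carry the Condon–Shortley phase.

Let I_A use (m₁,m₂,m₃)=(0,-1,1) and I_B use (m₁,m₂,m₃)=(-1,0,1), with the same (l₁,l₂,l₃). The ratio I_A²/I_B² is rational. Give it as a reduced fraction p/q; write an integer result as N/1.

7/4

l's match ⇒ only the (l;m) 3-j factors differ between A and B.
A: triangle coeff Δ(1,7,8) = 1/2040; Σ_t [0,0]: t=0:+1/29030400 = 1/29030400; (3j)²=21/680 [(1 7 8; 0 -1 1)], sign=-1
B: triangle coeff Δ(1,7,8) = 1/2040; Σ_t [0,0]: t=0:+1/50803200 = 1/50803200; (3j)²=3/170 [(1 7 8; -1 0 1)], sign=-1
I_A²/I_B² = (21/680)/(3/170) = 7/4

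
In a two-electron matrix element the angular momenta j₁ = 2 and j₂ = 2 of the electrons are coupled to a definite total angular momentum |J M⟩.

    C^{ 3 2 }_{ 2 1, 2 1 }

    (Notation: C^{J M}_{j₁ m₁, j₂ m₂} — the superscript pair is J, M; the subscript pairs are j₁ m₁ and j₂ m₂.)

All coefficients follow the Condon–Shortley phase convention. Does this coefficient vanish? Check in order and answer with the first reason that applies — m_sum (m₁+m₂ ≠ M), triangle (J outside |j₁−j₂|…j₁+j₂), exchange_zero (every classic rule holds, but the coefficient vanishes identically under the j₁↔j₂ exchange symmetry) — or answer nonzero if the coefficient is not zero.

exchange_zero

m-sum: m₁+m₂ = 1+1 = 2, M = 2  ✓
triangle: |j₁−j₂| = 0 ≤ J = 3 ≤ j₁+j₂ = 4  ✓
exchange: j₁=j₂ and m₁=m₂, and (−1)^(j₁+j₂−J) = (−1)^1 = −1 forces ⟨j₁m₁;j₂m₂|JM⟩ = −⟨j₂m₂;j₁m₁|JM⟩ = −⟨j₁m₁;j₂m₂|JM⟩ ⇒ the coefficient vanishes identically
Racah sum check: Σ_k collapses to 0 ⇒ CG = 0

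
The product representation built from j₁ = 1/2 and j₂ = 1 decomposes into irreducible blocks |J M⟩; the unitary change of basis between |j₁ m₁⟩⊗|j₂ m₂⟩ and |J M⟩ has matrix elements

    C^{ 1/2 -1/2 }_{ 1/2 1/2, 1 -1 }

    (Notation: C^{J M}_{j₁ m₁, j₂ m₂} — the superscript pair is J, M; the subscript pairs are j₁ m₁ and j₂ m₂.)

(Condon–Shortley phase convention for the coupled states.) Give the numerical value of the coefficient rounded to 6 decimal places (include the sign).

triangle: 1!×0!×1!/3! = 1/6
(j±m)!: 1!×0!×0!×2!×0!×1! = 2
prefactor² = (2J+1)×Δ×N² = 2/3
  k=0: +1/(0!×1!×0!×0!×0!×1!) = 1
Σ = 1  ⇒  CG² = 2/3×1² = 2/3
CG = +√(2/3) = +0.816497

+√(2/3) = +0.816497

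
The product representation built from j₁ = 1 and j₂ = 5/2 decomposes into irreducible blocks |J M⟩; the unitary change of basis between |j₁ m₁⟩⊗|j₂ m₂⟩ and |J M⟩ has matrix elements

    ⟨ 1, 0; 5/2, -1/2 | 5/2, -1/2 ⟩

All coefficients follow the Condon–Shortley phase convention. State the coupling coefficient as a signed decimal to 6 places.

triangle: 1!*1!*4!/7! = 24/5040
(j±m)!: 1!*1!*2!*3!*2!*3! = 144
prefactor² = (2J+1)*Δ*N² = 144/35
  k=0: +1/(0!*1!*1!*2!*0!*2!) = 1/4
  k=1: −1/(1!*0!*0!*1!*1!*3!) = -1/6
Σ = 1/12  ⇒  CG² = 144/35*(1/12)² = 1/35
CG = +√(1/35) = +0.169031

+0.169031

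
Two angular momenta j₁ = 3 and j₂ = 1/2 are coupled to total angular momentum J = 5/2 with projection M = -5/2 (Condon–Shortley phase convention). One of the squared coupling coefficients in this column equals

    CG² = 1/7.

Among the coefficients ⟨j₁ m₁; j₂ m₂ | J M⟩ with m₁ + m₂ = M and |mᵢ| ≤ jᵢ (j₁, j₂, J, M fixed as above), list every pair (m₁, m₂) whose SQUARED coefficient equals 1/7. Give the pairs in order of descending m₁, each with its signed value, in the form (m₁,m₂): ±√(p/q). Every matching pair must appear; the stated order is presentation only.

Admissible pairs with m₁+m₂ = M = -5/2: (-3,1/2), (-2,-1/2)
  (m₁,m₂)=(-2,-1/2): CG² = 1/7, CG = +√(1/7)   ← matches the target
  (m₁,m₂)=(-3,1/2): CG² = 6/7, CG = −√(6/7)
Pairs with CG² = 1/7: (-2,-1/2): +√(1/7)

(-2,-1/2): +√(1/7)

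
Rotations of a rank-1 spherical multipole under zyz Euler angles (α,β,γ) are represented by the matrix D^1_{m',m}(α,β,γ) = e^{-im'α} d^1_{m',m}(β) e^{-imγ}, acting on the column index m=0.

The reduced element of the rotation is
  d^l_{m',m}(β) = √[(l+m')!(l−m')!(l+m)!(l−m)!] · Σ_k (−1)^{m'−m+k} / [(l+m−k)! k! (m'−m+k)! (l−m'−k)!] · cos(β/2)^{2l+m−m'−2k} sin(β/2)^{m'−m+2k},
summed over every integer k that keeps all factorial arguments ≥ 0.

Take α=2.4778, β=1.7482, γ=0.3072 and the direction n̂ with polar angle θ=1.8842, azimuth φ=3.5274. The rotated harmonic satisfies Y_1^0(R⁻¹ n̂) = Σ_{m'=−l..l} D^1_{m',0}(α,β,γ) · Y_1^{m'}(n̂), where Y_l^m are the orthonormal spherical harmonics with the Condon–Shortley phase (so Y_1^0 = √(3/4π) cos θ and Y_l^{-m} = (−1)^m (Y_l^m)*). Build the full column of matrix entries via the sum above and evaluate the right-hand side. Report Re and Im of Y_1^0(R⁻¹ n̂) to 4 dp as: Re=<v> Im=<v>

Re=0.2544 Im=0.0000

Need the full column D^1_{m',0} for m'=−1..1 at α=2.4778, β=1.7482, γ=0.3072.
cos(β/2)=0.641687, sin(β/2)=0.766966
d^1_{-1,0}: single k=1 term ⇒ +0.696009;  D = -0.548219+0.428817i
d^1_{0,0}: k∈[0..1] ⇒ +0.411763 -0.588237 = -0.176475;  D = -0.176475+0.000000i
d^1_{1,0}: single k=0 term ⇒ -0.696009;  D = +0.548219+0.428817i
Y_1^{m'}(θ=1.8842,φ=3.5274) and Σ D·Y over m':
  (-0.5482+0.4288i)·(-0.3045+0.1237i)  (-0.1765+0.0000i)·(-0.1506+0.0000i)  (+0.5482+0.4288i)·(+0.3045+0.1237i)
Y_1^0(R⁻¹ n̂) = +0.254385+0.000000i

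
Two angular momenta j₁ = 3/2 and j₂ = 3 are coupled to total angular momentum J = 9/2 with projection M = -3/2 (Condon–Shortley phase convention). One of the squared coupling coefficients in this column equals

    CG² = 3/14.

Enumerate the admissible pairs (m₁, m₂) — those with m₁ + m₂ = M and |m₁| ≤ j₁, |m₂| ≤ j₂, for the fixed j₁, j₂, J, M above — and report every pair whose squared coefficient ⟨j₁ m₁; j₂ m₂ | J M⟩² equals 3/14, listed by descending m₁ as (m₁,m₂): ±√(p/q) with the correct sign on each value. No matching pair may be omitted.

(1/2,-2): +√(3/14)

Admissible pairs with m₁+m₂ = M = -3/2: (-3/2,0), (-1/2,-1), (1/2,-2), (3/2,-3)
  (m₁,m₂)=(3/2,-3): CG² = 1/84, CG = +√(1/84)
  (m₁,m₂)=(1/2,-2): CG² = 3/14, CG = +√(3/14)   ← matches the target
  (m₁,m₂)=(-1/2,-1): CG² = 15/28, CG = +√(15/28)
  (m₁,m₂)=(-3/2,0): CG² = 5/21, CG = +√(5/21)
Pairs with CG² = 3/14: (1/2,-2): +√(3/14)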